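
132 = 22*6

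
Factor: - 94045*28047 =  - 3^1*5^1*7^1 * 2687^1*9349^1 = - 2637680115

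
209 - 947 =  - 738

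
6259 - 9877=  - 3618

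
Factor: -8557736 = -2^3*11^1*31^1*3137^1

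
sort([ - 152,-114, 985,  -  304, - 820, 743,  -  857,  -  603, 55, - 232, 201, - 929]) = [ - 929, - 857, - 820,  -  603, - 304 , - 232, - 152 , - 114, 55,201,743,  985]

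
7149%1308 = 609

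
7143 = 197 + 6946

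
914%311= 292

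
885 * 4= 3540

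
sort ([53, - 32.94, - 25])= [ - 32.94 , - 25,53 ] 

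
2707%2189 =518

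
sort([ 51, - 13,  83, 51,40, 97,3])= [ - 13,3,40 , 51, 51,  83,  97 ]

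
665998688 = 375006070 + 290992618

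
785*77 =60445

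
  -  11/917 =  - 1 + 906/917=- 0.01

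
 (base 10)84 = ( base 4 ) 1110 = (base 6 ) 220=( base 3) 10010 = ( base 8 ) 124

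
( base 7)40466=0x2678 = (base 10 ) 9848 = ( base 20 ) 14C8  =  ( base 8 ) 23170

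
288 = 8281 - 7993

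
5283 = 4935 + 348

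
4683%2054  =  575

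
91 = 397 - 306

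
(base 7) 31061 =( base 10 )7589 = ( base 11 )577A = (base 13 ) 35ba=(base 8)16645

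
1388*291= 403908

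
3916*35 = 137060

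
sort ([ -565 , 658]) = [-565, 658] 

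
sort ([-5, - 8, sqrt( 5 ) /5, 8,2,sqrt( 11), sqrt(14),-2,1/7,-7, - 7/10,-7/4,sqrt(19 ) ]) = [  -  8, - 7 , - 5, - 2,-7/4,-7/10,  1/7,sqrt(5 ) /5,2,  sqrt (11 ),sqrt(14),sqrt(19), 8 ] 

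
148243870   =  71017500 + 77226370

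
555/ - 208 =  - 555/208= -2.67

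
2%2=0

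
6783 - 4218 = 2565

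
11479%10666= 813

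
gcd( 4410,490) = 490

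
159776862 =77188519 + 82588343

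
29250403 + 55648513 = 84898916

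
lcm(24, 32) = 96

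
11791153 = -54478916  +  66270069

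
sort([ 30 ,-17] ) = [ -17, 30] 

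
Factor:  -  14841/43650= - 17/50 = - 2^ (  -  1)*5^( - 2)*17^1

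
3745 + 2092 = 5837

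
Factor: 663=3^1 * 13^1 * 17^1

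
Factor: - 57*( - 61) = 3477 = 3^1 * 19^1*61^1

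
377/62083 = 377/62083 = 0.01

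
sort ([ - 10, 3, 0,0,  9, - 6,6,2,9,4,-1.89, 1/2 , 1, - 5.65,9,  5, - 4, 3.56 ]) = [ - 10, - 6, - 5.65, - 4, - 1.89,0, 0 , 1/2, 1,2 , 3 , 3.56,4, 5,6,  9,9, 9] 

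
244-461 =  - 217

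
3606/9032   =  1803/4516  =  0.40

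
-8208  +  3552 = - 4656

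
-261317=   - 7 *37331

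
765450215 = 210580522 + 554869693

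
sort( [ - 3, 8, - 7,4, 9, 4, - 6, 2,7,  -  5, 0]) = [-7, - 6, - 5,- 3, 0,2, 4, 4,7, 8, 9 ]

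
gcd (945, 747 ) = 9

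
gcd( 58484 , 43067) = 1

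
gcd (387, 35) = 1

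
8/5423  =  8/5423 = 0.00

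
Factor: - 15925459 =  - 11^1*83^1*17443^1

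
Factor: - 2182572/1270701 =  - 2^2*7^1*19^( - 1)*2477^( - 1)*2887^1 = - 80836/47063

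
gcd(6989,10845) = 241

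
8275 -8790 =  - 515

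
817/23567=817/23567 = 0.03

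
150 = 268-118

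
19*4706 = 89414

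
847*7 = 5929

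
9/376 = 9/376 = 0.02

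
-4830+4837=7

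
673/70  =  9 + 43/70 = 9.61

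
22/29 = 22/29  =  0.76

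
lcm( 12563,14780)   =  251260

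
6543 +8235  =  14778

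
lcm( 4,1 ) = 4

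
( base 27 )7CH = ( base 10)5444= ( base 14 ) 1DAC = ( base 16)1544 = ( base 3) 21110122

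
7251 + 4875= 12126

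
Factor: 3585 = 3^1*5^1*239^1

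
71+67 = 138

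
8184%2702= 78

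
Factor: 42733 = 151^1*283^1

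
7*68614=480298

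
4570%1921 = 728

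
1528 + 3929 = 5457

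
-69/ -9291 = 23/3097 = 0.01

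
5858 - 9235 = -3377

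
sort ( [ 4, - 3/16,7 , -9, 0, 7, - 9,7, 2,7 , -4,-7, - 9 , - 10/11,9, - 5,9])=[ - 9, - 9 , - 9, - 7, - 5,-4, - 10/11, - 3/16 , 0,2,4 , 7,7,7,  7,9 , 9] 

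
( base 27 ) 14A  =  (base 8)1517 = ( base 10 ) 847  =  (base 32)qf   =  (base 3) 1011101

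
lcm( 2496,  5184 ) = 67392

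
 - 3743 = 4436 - 8179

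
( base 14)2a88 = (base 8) 16620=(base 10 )7568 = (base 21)h38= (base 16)1D90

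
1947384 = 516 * 3774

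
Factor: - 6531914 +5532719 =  - 3^1 * 5^1*29^1 * 2297^1 = - 999195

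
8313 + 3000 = 11313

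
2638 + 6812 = 9450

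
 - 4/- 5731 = 4/5731 = 0.00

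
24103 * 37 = 891811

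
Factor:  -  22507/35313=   -  3^ ( - 1) * 71^1*79^( - 1)*149^(-1 )*317^1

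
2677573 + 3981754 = 6659327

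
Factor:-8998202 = -2^1*17^1*383^1*691^1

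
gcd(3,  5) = 1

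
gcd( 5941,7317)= 1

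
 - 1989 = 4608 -6597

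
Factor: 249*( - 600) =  - 149400 = - 2^3 * 3^2*5^2* 83^1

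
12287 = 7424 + 4863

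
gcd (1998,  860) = 2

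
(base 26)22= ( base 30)1O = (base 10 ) 54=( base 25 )24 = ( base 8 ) 66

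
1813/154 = 259/22=   11.77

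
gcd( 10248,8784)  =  1464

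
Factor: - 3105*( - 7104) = 2^6*3^4*5^1*23^1*37^1 = 22057920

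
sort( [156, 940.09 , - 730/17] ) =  [ - 730/17,156,940.09 ]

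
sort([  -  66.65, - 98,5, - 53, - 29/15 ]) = [ - 98 , - 66.65,-53, - 29/15, 5] 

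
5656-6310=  - 654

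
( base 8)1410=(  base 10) 776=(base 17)2BB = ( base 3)1001202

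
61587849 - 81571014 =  -19983165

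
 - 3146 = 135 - 3281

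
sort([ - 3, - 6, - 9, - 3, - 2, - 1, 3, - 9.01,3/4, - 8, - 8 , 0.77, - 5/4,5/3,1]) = [ - 9.01,  -  9 , - 8 , - 8 , - 6, - 3,- 3,- 2,  -  5/4, - 1,3/4 , 0.77,1,5/3 , 3 ]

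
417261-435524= - 18263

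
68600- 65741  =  2859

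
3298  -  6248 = -2950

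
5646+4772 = 10418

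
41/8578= 41/8578=0.00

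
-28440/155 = -184+16/31 = - 183.48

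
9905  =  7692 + 2213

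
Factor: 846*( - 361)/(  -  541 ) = 2^1*3^2 * 19^2 * 47^1*541^(-1 ) = 305406/541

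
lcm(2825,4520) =22600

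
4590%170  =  0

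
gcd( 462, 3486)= 42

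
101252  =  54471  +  46781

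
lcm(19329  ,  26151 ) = 444567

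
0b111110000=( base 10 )496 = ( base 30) gg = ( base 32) FG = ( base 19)172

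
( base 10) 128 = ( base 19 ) 6e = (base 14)92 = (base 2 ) 10000000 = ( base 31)44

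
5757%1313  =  505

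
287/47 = 287/47 =6.11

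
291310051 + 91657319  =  382967370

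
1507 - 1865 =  - 358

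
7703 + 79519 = 87222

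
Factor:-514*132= - 67848= - 2^3*3^1*11^1*257^1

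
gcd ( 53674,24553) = 571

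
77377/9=77377/9 = 8597.44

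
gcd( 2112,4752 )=528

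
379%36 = 19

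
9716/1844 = 2429/461 = 5.27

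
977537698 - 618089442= 359448256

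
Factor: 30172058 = 2^1*7^1*137^1 * 15731^1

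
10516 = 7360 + 3156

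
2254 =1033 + 1221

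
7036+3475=10511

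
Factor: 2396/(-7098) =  - 2^1*3^(  -  1 )*7^(-1) * 13^(-2) * 599^1= -1198/3549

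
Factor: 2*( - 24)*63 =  - 3024 = - 2^4*3^3*7^1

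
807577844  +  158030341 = 965608185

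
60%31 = 29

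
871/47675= 871/47675 = 0.02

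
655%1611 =655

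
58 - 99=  - 41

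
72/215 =72/215 = 0.33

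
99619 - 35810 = 63809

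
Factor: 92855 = 5^1 * 7^2*379^1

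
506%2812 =506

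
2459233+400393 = 2859626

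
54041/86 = 628+33/86 = 628.38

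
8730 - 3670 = 5060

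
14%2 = 0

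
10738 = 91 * 118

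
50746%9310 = 4196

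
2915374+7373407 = 10288781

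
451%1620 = 451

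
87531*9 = 787779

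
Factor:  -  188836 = -2^2 * 17^1*2777^1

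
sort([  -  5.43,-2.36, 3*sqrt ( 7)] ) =[- 5.43, - 2.36, 3*sqrt( 7)] 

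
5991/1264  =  5991/1264 =4.74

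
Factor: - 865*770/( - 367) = 2^1*5^2*7^1 * 11^1*173^1*367^( - 1 ) = 666050/367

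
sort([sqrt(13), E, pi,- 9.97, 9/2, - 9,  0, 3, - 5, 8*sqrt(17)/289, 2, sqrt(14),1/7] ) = [ - 9.97, - 9, - 5, 0, 8*sqrt (17)/289, 1/7, 2,  E, 3 , pi , sqrt( 13 ),sqrt(14), 9/2 ] 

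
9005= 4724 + 4281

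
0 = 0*40896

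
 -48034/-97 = 48034/97  =  495.20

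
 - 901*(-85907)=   77402207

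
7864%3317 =1230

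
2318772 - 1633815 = 684957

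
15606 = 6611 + 8995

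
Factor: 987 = 3^1 * 7^1*47^1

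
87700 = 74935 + 12765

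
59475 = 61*975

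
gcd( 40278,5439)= 147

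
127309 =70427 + 56882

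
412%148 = 116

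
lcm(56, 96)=672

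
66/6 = 11 =11.00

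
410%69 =65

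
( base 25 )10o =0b1010001001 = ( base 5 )10044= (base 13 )3AC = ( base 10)649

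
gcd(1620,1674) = 54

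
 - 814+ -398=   -  1212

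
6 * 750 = 4500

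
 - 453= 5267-5720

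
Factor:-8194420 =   -  2^2*5^1 *13^1*31517^1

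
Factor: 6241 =79^2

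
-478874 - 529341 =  - 1008215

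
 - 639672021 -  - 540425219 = - 99246802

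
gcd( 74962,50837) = 1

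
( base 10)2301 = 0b100011111101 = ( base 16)8fd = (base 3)10011020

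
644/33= 19 + 17/33=19.52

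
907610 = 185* 4906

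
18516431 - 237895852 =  - 219379421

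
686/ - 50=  - 14 + 7/25 = -13.72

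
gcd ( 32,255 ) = 1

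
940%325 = 290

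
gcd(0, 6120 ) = 6120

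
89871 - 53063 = 36808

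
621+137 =758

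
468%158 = 152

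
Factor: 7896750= 2^1*3^1*5^3*10529^1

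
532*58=30856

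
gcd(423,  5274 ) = 9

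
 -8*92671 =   -  741368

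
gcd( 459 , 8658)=9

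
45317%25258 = 20059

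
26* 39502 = 1027052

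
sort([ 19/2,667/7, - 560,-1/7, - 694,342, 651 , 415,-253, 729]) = [ - 694 ,  -  560, - 253,  -  1/7, 19/2,667/7, 342, 415, 651,729] 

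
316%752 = 316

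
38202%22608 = 15594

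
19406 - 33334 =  - 13928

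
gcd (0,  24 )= 24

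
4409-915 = 3494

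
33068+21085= 54153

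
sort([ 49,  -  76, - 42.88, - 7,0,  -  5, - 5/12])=[ - 76, - 42.88, - 7, - 5, - 5/12 , 0, 49 ]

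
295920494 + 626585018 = 922505512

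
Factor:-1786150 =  - 2^1*5^2*139^1*257^1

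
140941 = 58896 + 82045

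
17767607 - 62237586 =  - 44469979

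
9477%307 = 267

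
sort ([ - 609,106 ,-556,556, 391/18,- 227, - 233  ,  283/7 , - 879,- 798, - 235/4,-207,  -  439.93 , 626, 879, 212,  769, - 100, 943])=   [-879, - 798, - 609 , - 556, - 439.93,-233, - 227, - 207, - 100,-235/4, 391/18,283/7,106,  212,  556,626,  769,879,943 ]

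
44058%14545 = 423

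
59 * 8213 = 484567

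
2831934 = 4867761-2035827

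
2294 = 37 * 62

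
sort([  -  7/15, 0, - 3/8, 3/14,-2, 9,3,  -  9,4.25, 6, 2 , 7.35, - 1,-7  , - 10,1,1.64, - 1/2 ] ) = [ - 10,-9, - 7 , - 2, - 1, - 1/2, - 7/15, - 3/8, 0,3/14,1, 1.64,2, 3 , 4.25,6, 7.35,9]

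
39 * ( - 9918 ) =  - 386802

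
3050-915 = 2135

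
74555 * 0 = 0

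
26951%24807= 2144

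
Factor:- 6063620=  - 2^2*5^1*137^1*2213^1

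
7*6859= 48013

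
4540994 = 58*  78293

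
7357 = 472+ 6885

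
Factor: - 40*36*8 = - 2^8 *3^2*5^1 = - 11520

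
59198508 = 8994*6582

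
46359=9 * 5151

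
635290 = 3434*185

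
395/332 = 1 + 63/332=1.19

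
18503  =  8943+9560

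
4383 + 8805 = 13188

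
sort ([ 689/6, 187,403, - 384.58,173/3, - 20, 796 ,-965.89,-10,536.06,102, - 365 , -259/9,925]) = [ - 965.89, - 384.58, - 365,  -  259/9 , - 20, - 10,  173/3, 102,  689/6 , 187, 403 , 536.06, 796,925] 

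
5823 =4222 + 1601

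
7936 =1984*4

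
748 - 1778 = -1030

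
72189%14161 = 1384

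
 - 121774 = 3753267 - 3875041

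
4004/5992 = 143/214 = 0.67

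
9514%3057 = 343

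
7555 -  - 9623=17178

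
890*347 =308830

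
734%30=14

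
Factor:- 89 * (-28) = 2492 =2^2*7^1* 89^1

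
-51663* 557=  - 28776291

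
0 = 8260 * 0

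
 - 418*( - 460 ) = 192280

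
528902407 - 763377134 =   -  234474727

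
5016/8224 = 627/1028 = 0.61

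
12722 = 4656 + 8066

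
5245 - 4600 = 645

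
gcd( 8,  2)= 2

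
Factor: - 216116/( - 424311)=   2^2 *3^( - 1 ) * 67^( - 1 )*97^1*557^1* 2111^( - 1 )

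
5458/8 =2729/4 =682.25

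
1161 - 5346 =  - 4185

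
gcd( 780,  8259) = 3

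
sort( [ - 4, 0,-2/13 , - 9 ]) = [ - 9,  -  4 , - 2/13 , 0]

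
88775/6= 14795 +5/6  =  14795.83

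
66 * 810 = 53460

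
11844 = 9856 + 1988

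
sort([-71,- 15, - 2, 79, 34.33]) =[ - 71, - 15, - 2, 34.33 , 79 ] 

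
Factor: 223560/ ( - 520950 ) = - 324/755 = - 2^2*3^4*5^(  -  1 ) * 151^( -1 )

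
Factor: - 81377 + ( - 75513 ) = -156890  =  - 2^1*5^1* 29^1*541^1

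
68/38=34/19= 1.79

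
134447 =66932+67515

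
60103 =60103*1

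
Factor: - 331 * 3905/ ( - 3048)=1292555/3048 = 2^ (-3)*3^(-1 )*5^1*11^1 * 71^1*127^(-1)*331^1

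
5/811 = 5/811=0.01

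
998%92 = 78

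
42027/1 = 42027 = 42027.00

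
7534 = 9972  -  2438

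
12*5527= 66324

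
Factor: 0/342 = 0= 0^1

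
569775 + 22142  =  591917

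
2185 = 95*23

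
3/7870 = 3/7870 = 0.00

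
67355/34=67355/34 = 1981.03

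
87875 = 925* 95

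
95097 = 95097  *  1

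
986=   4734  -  3748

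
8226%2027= 118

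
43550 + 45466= 89016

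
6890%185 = 45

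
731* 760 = 555560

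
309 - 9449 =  - 9140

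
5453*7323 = 39932319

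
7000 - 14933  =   - 7933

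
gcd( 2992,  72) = 8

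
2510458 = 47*53414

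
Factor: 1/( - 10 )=  -  2^(-1 ) * 5^( - 1 )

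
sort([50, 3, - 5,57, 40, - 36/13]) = [ - 5, - 36/13, 3,40, 50,  57 ]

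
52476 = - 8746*( - 6) 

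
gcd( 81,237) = 3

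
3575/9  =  3575/9= 397.22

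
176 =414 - 238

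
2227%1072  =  83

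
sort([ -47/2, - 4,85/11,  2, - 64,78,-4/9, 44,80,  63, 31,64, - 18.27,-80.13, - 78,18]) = [ - 80.13,- 78,-64, - 47/2, - 18.27 , - 4, - 4/9,  2,85/11,18,31, 44, 63,64,78,80] 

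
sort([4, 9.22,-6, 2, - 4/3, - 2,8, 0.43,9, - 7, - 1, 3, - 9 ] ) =[ - 9,- 7, - 6, - 2, - 4/3, - 1,0.43, 2,3, 4,8, 9, 9.22 ]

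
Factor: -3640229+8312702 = 3^1 * 13^1*23^1 * 5209^1 = 4672473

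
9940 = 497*20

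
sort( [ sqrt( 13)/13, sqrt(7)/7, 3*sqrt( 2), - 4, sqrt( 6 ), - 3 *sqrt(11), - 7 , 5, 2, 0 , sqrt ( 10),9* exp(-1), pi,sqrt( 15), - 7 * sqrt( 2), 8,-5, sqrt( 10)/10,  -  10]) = [  -  10, - 3*sqrt(11 ), - 7 * sqrt( 2 ),- 7,  -  5, - 4, 0, sqrt( 13)/13 , sqrt( 10 )/10, sqrt(7 ) /7, 2, sqrt( 6 ), pi, sqrt(10 ),9*exp( - 1),sqrt(15),  3*sqrt(2 ),5,8 ]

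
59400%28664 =2072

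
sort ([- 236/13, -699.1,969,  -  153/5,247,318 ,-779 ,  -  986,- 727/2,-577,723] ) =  [ - 986,  -  779, - 699.1, - 577,  -  727/2, - 153/5, - 236/13,247,318,723, 969 ]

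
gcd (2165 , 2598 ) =433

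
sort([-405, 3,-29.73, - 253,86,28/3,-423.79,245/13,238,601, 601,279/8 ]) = [-423.79,-405,-253,  -  29.73,3,28/3,245/13,279/8,86,238,601, 601 ]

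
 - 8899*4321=-38452579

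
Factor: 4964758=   2^1*2482379^1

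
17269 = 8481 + 8788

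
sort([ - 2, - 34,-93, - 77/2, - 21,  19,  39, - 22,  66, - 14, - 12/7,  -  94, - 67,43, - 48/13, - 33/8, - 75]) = [ - 94, - 93, - 75,- 67, - 77/2,  -  34, - 22,-21, -14, - 33/8, - 48/13 , -2, - 12/7,19 , 39,43, 66 ] 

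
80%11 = 3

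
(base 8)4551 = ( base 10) 2409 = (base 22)4LB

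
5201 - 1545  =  3656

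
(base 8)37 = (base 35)v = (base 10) 31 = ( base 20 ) 1b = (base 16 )1f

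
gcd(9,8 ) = 1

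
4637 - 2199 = 2438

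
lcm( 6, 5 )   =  30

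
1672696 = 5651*296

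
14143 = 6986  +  7157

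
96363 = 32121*3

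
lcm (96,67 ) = 6432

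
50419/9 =50419/9 = 5602.11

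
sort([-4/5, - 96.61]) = [ - 96.61, - 4/5]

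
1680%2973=1680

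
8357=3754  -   - 4603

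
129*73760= 9515040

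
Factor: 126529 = 13^1*9733^1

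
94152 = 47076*2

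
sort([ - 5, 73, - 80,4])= [ - 80, - 5, 4, 73 ] 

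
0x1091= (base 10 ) 4241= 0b1000010010001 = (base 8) 10221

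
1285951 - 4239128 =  -2953177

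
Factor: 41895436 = 2^2*11^1*952169^1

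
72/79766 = 36/39883 = 0.00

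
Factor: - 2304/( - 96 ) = 24 = 2^3 * 3^1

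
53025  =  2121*25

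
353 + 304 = 657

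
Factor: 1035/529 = 3^2*5^1*23^(  -  1 ) = 45/23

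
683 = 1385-702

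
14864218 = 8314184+6550034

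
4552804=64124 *71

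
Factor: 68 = 2^2*17^1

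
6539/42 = 6539/42  =  155.69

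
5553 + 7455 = 13008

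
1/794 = 1/794 = 0.00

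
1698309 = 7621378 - 5923069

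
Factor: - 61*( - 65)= 5^1 * 13^1*61^1 = 3965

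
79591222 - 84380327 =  - 4789105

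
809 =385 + 424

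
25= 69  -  44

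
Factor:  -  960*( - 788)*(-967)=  - 731516160 = - 2^8*3^1*5^1*197^1*967^1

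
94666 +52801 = 147467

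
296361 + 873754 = 1170115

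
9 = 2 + 7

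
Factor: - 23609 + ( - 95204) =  - 118813 = -17^1*29^1*241^1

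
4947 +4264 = 9211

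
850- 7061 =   -  6211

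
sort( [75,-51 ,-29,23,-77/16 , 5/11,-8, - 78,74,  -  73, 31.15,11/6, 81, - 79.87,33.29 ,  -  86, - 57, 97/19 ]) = [ - 86,- 79.87,-78,  -  73,-57,-51, - 29,- 8,-77/16,  5/11, 11/6, 97/19, 23, 31.15,33.29,74, 75, 81 ] 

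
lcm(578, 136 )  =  2312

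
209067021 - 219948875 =-10881854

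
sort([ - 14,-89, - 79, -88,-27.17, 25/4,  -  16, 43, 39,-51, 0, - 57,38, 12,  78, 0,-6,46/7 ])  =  [ - 89,  -  88,-79,-57,-51,  -  27.17,-16,  -  14,-6, 0 , 0, 25/4,  46/7, 12, 38 , 39,  43, 78 ]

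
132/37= 3 + 21/37 = 3.57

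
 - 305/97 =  - 4 + 83/97 = - 3.14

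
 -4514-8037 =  - 12551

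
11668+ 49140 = 60808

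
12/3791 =12/3791 = 0.00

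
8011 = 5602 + 2409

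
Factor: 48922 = 2^1*61^1*401^1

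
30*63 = 1890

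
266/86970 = 133/43485 = 0.00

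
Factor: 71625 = 3^1*5^3*191^1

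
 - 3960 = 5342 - 9302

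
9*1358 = 12222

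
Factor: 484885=5^1*37^1 * 2621^1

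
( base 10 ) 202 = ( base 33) 64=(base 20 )a2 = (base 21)9D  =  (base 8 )312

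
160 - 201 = -41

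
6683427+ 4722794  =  11406221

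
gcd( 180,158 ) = 2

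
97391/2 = 97391/2 = 48695.50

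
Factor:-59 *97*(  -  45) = 257535 = 3^2*5^1 *59^1*97^1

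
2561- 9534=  - 6973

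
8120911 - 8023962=96949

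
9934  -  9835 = 99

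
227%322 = 227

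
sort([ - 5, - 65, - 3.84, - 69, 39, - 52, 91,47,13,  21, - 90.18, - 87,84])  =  [ -90.18, - 87,-69 , - 65,-52, - 5,  -  3.84,13,21,39,47,84,91] 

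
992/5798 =496/2899  =  0.17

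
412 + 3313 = 3725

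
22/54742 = 11/27371 = 0.00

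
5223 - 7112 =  - 1889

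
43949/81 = 43949/81 = 542.58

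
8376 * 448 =3752448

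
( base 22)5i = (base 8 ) 200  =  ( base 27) 4K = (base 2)10000000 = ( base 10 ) 128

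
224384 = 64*3506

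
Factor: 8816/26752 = 2^( - 3) * 11^(  -  1)*29^1 = 29/88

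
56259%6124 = 1143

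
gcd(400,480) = 80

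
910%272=94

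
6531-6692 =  - 161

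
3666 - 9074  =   - 5408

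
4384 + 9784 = 14168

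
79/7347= 1/93 = 0.01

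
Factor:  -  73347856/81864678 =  - 36673928/40932339 = - 2^3*3^ ( - 1)*7^(  -  1) * 59^1*631^(  -  1)*3089^(  -  1 )*77699^1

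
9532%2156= 908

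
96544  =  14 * 6896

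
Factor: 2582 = 2^1 * 1291^1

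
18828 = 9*2092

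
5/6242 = 5/6242 =0.00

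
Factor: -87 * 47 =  - 3^1*29^1*47^1 = - 4089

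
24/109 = 24/109= 0.22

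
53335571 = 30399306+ 22936265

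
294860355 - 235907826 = 58952529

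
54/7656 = 9/1276 = 0.01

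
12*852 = 10224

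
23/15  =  1 + 8/15 = 1.53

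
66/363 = 2/11 = 0.18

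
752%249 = 5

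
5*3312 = 16560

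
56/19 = 2+18/19=2.95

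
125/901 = 125/901 = 0.14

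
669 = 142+527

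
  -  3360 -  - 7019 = 3659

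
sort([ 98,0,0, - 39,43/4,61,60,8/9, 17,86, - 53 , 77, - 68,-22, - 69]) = [ - 69, - 68, - 53, - 39, - 22,0,0,8/9, 43/4,17, 60,61,77 , 86  ,  98]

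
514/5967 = 514/5967= 0.09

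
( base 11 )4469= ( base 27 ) 81O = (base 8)13373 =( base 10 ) 5883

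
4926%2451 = 24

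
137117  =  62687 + 74430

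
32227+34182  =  66409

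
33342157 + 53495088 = 86837245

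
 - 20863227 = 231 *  ( - 90317)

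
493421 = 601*821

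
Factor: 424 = 2^3*53^1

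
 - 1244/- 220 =311/55 = 5.65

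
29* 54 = 1566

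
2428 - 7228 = -4800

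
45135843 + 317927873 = 363063716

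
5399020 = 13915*388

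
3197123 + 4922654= 8119777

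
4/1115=4/1115 = 0.00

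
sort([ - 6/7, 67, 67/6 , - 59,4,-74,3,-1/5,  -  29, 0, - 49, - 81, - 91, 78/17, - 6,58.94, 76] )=[-91,  -  81, - 74, - 59, -49,  -  29, - 6, - 6/7, - 1/5,0,3, 4, 78/17, 67/6, 58.94, 67, 76]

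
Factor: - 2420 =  - 2^2*5^1 * 11^2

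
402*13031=5238462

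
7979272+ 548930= 8528202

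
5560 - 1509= 4051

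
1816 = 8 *227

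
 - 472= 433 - 905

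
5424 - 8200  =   - 2776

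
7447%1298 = 957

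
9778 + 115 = 9893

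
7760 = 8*970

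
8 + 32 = 40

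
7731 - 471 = 7260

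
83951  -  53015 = 30936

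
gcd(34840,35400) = 40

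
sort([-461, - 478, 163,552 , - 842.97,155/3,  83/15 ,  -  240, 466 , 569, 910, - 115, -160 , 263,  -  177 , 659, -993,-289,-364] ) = [ - 993, - 842.97, - 478,-461, - 364 , - 289 ,- 240 , - 177,- 160, -115, 83/15, 155/3, 163, 263, 466 , 552,569 , 659,910 ] 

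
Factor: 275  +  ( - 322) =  - 47^1 = - 47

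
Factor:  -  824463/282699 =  - 311^ ( - 1) * 907^1=- 907/311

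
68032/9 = 68032/9 = 7559.11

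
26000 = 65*400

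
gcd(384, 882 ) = 6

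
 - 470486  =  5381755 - 5852241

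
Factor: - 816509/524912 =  - 2^( - 4)*31^1*53^(-1 )*619^ ( - 1)*26339^1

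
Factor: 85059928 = 2^3*149^1*71359^1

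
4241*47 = 199327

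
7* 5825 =40775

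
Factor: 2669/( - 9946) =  - 2^( - 1 )*17^1*157^1*4973^( - 1 ) 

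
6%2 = 0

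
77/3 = 25 + 2/3= 25.67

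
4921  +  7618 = 12539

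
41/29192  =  1/712 = 0.00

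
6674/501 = 6674/501 = 13.32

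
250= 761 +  - 511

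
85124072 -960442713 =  - 875318641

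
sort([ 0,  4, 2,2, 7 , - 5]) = [ - 5,  0,2,  2, 4, 7 ] 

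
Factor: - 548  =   - 2^2*137^1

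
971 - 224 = 747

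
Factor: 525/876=175/292 = 2^ ( - 2) * 5^2 * 7^1*73^( - 1 )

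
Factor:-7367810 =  - 2^1 * 5^1 *37^1*19913^1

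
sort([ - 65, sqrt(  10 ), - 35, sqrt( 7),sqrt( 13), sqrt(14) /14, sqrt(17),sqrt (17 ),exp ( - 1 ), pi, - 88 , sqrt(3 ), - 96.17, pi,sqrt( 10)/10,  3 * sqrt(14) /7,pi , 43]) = [ - 96.17  , - 88, - 65, - 35, sqrt(14) /14,sqrt( 10) /10, exp ( - 1),3*sqrt(14) /7,  sqrt(3 ),sqrt(7),pi,pi,pi,sqrt (10), sqrt( 13 ),sqrt( 17), sqrt(17),43 ]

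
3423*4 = 13692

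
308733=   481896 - 173163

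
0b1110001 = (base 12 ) 95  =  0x71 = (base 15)78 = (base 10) 113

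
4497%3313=1184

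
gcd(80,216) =8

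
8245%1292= 493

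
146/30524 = 73/15262 = 0.00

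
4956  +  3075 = 8031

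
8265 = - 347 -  - 8612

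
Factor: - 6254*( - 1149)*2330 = 2^2*3^1*5^1*53^1*59^1*233^1*383^1 = 16743021180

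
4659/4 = 1164 + 3/4 = 1164.75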